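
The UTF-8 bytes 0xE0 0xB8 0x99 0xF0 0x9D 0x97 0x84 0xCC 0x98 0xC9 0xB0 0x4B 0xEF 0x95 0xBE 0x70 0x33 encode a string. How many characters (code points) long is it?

8

Byte at offset 0: 0xE0 = 11100000 → 3-byte char (#1). Advance 3.
Byte at offset 3: 0xF0 = 11110000 → 4-byte char (#2). Advance 4.
Byte at offset 7: 0xCC = 11001100 → 2-byte char (#3). Advance 2.
Byte at offset 9: 0xC9 = 11001001 → 2-byte char (#4). Advance 2.
Byte at offset 11: 0x4B = 01001011 → 1-byte char (#5). Advance 1.
Byte at offset 12: 0xEF = 11101111 → 3-byte char (#6). Advance 3.
Byte at offset 15: 0x70 = 01110000 → 1-byte char (#7). Advance 1.
Byte at offset 16: 0x33 = 00110011 → 1-byte char (#8). Advance 1.
Reached end at offset 17 after 8 code points.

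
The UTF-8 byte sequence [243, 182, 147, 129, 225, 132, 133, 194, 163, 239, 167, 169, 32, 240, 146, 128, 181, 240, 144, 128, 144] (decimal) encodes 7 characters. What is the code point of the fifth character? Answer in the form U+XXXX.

Offset 0: leading byte 0xF3 = 11110011 → 4-byte char #1 = F3 B6 93 81.
Offset 4: leading byte 0xE1 = 11100001 → 3-byte char #2 = E1 84 85.
Offset 7: leading byte 0xC2 = 11000010 → 2-byte char #3 = C2 A3.
Offset 9: leading byte 0xEF = 11101111 → 3-byte char #4 = EF A7 A9.
Offset 12: leading byte 0x20 = 00100000 → 1-byte char #5 = 20.
Leading byte 0x20 = 00100000 matches 0xxxxxxx → 1-byte sequence.
Byte 1: 0x20 = 00100000, payload 0100000 (7 bits).
Concatenate: 0100000 = 0x20 (7 bits → U+0020).

U+0020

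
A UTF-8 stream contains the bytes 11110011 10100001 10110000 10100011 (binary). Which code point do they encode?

U+E1C23

Leading byte 0xF3 = 11110011 matches 11110xxx → 4-byte sequence.
Byte 1: 0xF3 = 11110011, payload 011 (3 bits).
Byte 2: 0xA1 = 10100001 (10xxxxxx ✓), payload 100001.
Byte 3: 0xB0 = 10110000 (10xxxxxx ✓), payload 110000.
Byte 4: 0xA3 = 10100011 (10xxxxxx ✓), payload 100011.
Concatenate: 011100001110000100011 = 0xE1C23 (21 bits → U+E1C23).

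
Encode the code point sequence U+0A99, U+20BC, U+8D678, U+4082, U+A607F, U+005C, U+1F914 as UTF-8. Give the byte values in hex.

E0 AA 99 E2 82 BC F2 8D 99 B8 E4 82 82 F2 A6 81 BF 5C F0 9F A4 94

U+0A99: 3-byte form → E0 AA 99.
U+20BC: 3-byte form → E2 82 BC.
U+8D678: 4-byte form → F2 8D 99 B8.
U+4082: 3-byte form → E4 82 82.
U+A607F: 4-byte form → F2 A6 81 BF.
U+005C: 1-byte form → 5C.
U+1F914: 4-byte form → F0 9F A4 94.
Concatenated (22 bytes): E0 AA 99 E2 82 BC F2 8D 99 B8 E4 82 82 F2 A6 81 BF 5C F0 9F A4 94.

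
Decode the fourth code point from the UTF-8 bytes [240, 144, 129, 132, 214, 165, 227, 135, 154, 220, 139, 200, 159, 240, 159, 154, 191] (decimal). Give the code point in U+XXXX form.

Offset 0: leading byte 0xF0 = 11110000 → 4-byte char #1 = F0 90 81 84.
Offset 4: leading byte 0xD6 = 11010110 → 2-byte char #2 = D6 A5.
Offset 6: leading byte 0xE3 = 11100011 → 3-byte char #3 = E3 87 9A.
Offset 9: leading byte 0xDC = 11011100 → 2-byte char #4 = DC 8B.
Leading byte 0xDC = 11011100 matches 110xxxxx → 2-byte sequence.
Byte 1: 0xDC = 11011100, payload 11100 (5 bits).
Byte 2: 0x8B = 10001011 (10xxxxxx ✓), payload 001011.
Concatenate: 11100001011 = 0x70B (11 bits → U+070B).

U+070B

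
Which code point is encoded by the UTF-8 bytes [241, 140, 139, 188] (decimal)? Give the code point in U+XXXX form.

Leading byte 0xF1 = 11110001 matches 11110xxx → 4-byte sequence.
Byte 1: 0xF1 = 11110001, payload 001 (3 bits).
Byte 2: 0x8C = 10001100 (10xxxxxx ✓), payload 001100.
Byte 3: 0x8B = 10001011 (10xxxxxx ✓), payload 001011.
Byte 4: 0xBC = 10111100 (10xxxxxx ✓), payload 111100.
Concatenate: 001001100001011111100 = 0x4C2FC (21 bits → U+4C2FC).

U+4C2FC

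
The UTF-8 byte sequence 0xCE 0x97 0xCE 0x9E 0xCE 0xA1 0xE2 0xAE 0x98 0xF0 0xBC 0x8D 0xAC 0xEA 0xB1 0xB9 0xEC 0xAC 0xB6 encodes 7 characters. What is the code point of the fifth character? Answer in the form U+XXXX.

Offset 0: leading byte 0xCE = 11001110 → 2-byte char #1 = CE 97.
Offset 2: leading byte 0xCE = 11001110 → 2-byte char #2 = CE 9E.
Offset 4: leading byte 0xCE = 11001110 → 2-byte char #3 = CE A1.
Offset 6: leading byte 0xE2 = 11100010 → 3-byte char #4 = E2 AE 98.
Offset 9: leading byte 0xF0 = 11110000 → 4-byte char #5 = F0 BC 8D AC.
Leading byte 0xF0 = 11110000 matches 11110xxx → 4-byte sequence.
Byte 1: 0xF0 = 11110000, payload 000 (3 bits).
Byte 2: 0xBC = 10111100 (10xxxxxx ✓), payload 111100.
Byte 3: 0x8D = 10001101 (10xxxxxx ✓), payload 001101.
Byte 4: 0xAC = 10101100 (10xxxxxx ✓), payload 101100.
Concatenate: 000111100001101101100 = 0x3C36C (21 bits → U+3C36C).

U+3C36C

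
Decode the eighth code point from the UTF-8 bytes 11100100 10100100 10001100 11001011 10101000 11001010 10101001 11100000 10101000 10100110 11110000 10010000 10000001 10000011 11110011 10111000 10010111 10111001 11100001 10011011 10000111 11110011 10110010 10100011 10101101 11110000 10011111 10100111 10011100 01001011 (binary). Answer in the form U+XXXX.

Offset 0: leading byte 0xE4 = 11100100 → 3-byte char #1 = E4 A4 8C.
Offset 3: leading byte 0xCB = 11001011 → 2-byte char #2 = CB A8.
Offset 5: leading byte 0xCA = 11001010 → 2-byte char #3 = CA A9.
Offset 7: leading byte 0xE0 = 11100000 → 3-byte char #4 = E0 A8 A6.
Offset 10: leading byte 0xF0 = 11110000 → 4-byte char #5 = F0 90 81 83.
Offset 14: leading byte 0xF3 = 11110011 → 4-byte char #6 = F3 B8 97 B9.
Offset 18: leading byte 0xE1 = 11100001 → 3-byte char #7 = E1 9B 87.
Offset 21: leading byte 0xF3 = 11110011 → 4-byte char #8 = F3 B2 A3 AD.
Leading byte 0xF3 = 11110011 matches 11110xxx → 4-byte sequence.
Byte 1: 0xF3 = 11110011, payload 011 (3 bits).
Byte 2: 0xB2 = 10110010 (10xxxxxx ✓), payload 110010.
Byte 3: 0xA3 = 10100011 (10xxxxxx ✓), payload 100011.
Byte 4: 0xAD = 10101101 (10xxxxxx ✓), payload 101101.
Concatenate: 011110010100011101101 = 0xF28ED (21 bits → U+F28ED).

U+F28ED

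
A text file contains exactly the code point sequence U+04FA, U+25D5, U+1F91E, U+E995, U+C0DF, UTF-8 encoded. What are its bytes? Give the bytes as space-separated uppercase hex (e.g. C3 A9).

U+04FA: 2-byte form → D3 BA.
U+25D5: 3-byte form → E2 97 95.
U+1F91E: 4-byte form → F0 9F A4 9E.
U+E995: 3-byte form → EE A6 95.
U+C0DF: 3-byte form → EC 83 9F.
Concatenated (15 bytes): D3 BA E2 97 95 F0 9F A4 9E EE A6 95 EC 83 9F.

D3 BA E2 97 95 F0 9F A4 9E EE A6 95 EC 83 9F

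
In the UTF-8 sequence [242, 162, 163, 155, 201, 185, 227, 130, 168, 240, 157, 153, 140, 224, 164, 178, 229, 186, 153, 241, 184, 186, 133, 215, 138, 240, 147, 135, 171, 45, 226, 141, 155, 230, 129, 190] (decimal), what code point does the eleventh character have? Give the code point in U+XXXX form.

Offset 0: leading byte 0xF2 = 11110010 → 4-byte char #1 = F2 A2 A3 9B.
Offset 4: leading byte 0xC9 = 11001001 → 2-byte char #2 = C9 B9.
Offset 6: leading byte 0xE3 = 11100011 → 3-byte char #3 = E3 82 A8.
Offset 9: leading byte 0xF0 = 11110000 → 4-byte char #4 = F0 9D 99 8C.
Offset 13: leading byte 0xE0 = 11100000 → 3-byte char #5 = E0 A4 B2.
Offset 16: leading byte 0xE5 = 11100101 → 3-byte char #6 = E5 BA 99.
Offset 19: leading byte 0xF1 = 11110001 → 4-byte char #7 = F1 B8 BA 85.
Offset 23: leading byte 0xD7 = 11010111 → 2-byte char #8 = D7 8A.
Offset 25: leading byte 0xF0 = 11110000 → 4-byte char #9 = F0 93 87 AB.
Offset 29: leading byte 0x2D = 00101101 → 1-byte char #10 = 2D.
Offset 30: leading byte 0xE2 = 11100010 → 3-byte char #11 = E2 8D 9B.
Leading byte 0xE2 = 11100010 matches 1110xxxx → 3-byte sequence.
Byte 1: 0xE2 = 11100010, payload 0010 (4 bits).
Byte 2: 0x8D = 10001101 (10xxxxxx ✓), payload 001101.
Byte 3: 0x9B = 10011011 (10xxxxxx ✓), payload 011011.
Concatenate: 0010001101011011 = 0x235B (16 bits → U+235B).

U+235B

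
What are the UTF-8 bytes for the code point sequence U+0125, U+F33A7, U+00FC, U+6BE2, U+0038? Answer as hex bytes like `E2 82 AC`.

C4 A5 F3 B3 8E A7 C3 BC E6 AF A2 38

U+0125: 2-byte form → C4 A5.
U+F33A7: 4-byte form → F3 B3 8E A7.
U+00FC: 2-byte form → C3 BC.
U+6BE2: 3-byte form → E6 AF A2.
U+0038: 1-byte form → 38.
Concatenated (12 bytes): C4 A5 F3 B3 8E A7 C3 BC E6 AF A2 38.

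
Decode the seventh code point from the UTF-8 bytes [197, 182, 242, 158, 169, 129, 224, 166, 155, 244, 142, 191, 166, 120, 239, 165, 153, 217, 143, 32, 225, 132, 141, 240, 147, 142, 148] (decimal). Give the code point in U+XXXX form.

U+064F

Offset 0: leading byte 0xC5 = 11000101 → 2-byte char #1 = C5 B6.
Offset 2: leading byte 0xF2 = 11110010 → 4-byte char #2 = F2 9E A9 81.
Offset 6: leading byte 0xE0 = 11100000 → 3-byte char #3 = E0 A6 9B.
Offset 9: leading byte 0xF4 = 11110100 → 4-byte char #4 = F4 8E BF A6.
Offset 13: leading byte 0x78 = 01111000 → 1-byte char #5 = 78.
Offset 14: leading byte 0xEF = 11101111 → 3-byte char #6 = EF A5 99.
Offset 17: leading byte 0xD9 = 11011001 → 2-byte char #7 = D9 8F.
Leading byte 0xD9 = 11011001 matches 110xxxxx → 2-byte sequence.
Byte 1: 0xD9 = 11011001, payload 11001 (5 bits).
Byte 2: 0x8F = 10001111 (10xxxxxx ✓), payload 001111.
Concatenate: 11001001111 = 0x64F (11 bits → U+064F).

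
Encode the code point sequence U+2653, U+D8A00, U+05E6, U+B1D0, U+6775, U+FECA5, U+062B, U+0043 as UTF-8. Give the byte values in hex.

U+2653: 3-byte form → E2 99 93.
U+D8A00: 4-byte form → F3 98 A8 80.
U+05E6: 2-byte form → D7 A6.
U+B1D0: 3-byte form → EB 87 90.
U+6775: 3-byte form → E6 9D B5.
U+FECA5: 4-byte form → F3 BE B2 A5.
U+062B: 2-byte form → D8 AB.
U+0043: 1-byte form → 43.
Concatenated (22 bytes): E2 99 93 F3 98 A8 80 D7 A6 EB 87 90 E6 9D B5 F3 BE B2 A5 D8 AB 43.

E2 99 93 F3 98 A8 80 D7 A6 EB 87 90 E6 9D B5 F3 BE B2 A5 D8 AB 43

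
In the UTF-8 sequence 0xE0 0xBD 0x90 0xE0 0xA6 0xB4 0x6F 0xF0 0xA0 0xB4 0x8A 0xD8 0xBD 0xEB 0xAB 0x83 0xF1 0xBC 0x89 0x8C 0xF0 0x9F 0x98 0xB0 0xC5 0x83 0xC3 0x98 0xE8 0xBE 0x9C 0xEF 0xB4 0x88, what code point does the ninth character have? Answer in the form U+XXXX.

Offset 0: leading byte 0xE0 = 11100000 → 3-byte char #1 = E0 BD 90.
Offset 3: leading byte 0xE0 = 11100000 → 3-byte char #2 = E0 A6 B4.
Offset 6: leading byte 0x6F = 01101111 → 1-byte char #3 = 6F.
Offset 7: leading byte 0xF0 = 11110000 → 4-byte char #4 = F0 A0 B4 8A.
Offset 11: leading byte 0xD8 = 11011000 → 2-byte char #5 = D8 BD.
Offset 13: leading byte 0xEB = 11101011 → 3-byte char #6 = EB AB 83.
Offset 16: leading byte 0xF1 = 11110001 → 4-byte char #7 = F1 BC 89 8C.
Offset 20: leading byte 0xF0 = 11110000 → 4-byte char #8 = F0 9F 98 B0.
Offset 24: leading byte 0xC5 = 11000101 → 2-byte char #9 = C5 83.
Leading byte 0xC5 = 11000101 matches 110xxxxx → 2-byte sequence.
Byte 1: 0xC5 = 11000101, payload 00101 (5 bits).
Byte 2: 0x83 = 10000011 (10xxxxxx ✓), payload 000011.
Concatenate: 00101000011 = 0x143 (11 bits → U+0143).

U+0143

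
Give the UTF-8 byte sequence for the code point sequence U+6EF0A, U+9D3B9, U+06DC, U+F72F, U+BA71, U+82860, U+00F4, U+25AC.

F1 AE BC 8A F2 9D 8E B9 DB 9C EF 9C AF EB A9 B1 F2 82 A1 A0 C3 B4 E2 96 AC

U+6EF0A: 4-byte form → F1 AE BC 8A.
U+9D3B9: 4-byte form → F2 9D 8E B9.
U+06DC: 2-byte form → DB 9C.
U+F72F: 3-byte form → EF 9C AF.
U+BA71: 3-byte form → EB A9 B1.
U+82860: 4-byte form → F2 82 A1 A0.
U+00F4: 2-byte form → C3 B4.
U+25AC: 3-byte form → E2 96 AC.
Concatenated (25 bytes): F1 AE BC 8A F2 9D 8E B9 DB 9C EF 9C AF EB A9 B1 F2 82 A1 A0 C3 B4 E2 96 AC.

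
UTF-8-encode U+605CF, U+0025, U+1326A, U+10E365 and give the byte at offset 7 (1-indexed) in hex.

1-indexed offset 7 is 0-indexed offset 6.
U+605CF → 4-byte form F1 A0 97 8F at offsets 0–3.
U+0025 → 1-byte form 25 at offsets 4–4.
U+1326A → 4-byte form F0 93 89 AA at offsets 5–8.
Offset 6 falls in char 3's range; it's byte 2 of F0 93 89 AA = 0x93.

0x93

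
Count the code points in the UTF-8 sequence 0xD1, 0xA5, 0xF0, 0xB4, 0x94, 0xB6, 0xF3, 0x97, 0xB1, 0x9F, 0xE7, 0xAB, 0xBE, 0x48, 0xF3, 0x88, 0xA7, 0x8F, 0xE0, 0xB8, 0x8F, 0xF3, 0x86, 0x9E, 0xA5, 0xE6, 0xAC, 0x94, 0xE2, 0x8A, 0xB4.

10

Byte at offset 0: 0xD1 = 11010001 → 2-byte char (#1). Advance 2.
Byte at offset 2: 0xF0 = 11110000 → 4-byte char (#2). Advance 4.
Byte at offset 6: 0xF3 = 11110011 → 4-byte char (#3). Advance 4.
Byte at offset 10: 0xE7 = 11100111 → 3-byte char (#4). Advance 3.
Byte at offset 13: 0x48 = 01001000 → 1-byte char (#5). Advance 1.
Byte at offset 14: 0xF3 = 11110011 → 4-byte char (#6). Advance 4.
Byte at offset 18: 0xE0 = 11100000 → 3-byte char (#7). Advance 3.
Byte at offset 21: 0xF3 = 11110011 → 4-byte char (#8). Advance 4.
Byte at offset 25: 0xE6 = 11100110 → 3-byte char (#9). Advance 3.
Byte at offset 28: 0xE2 = 11100010 → 3-byte char (#10). Advance 3.
Reached end at offset 31 after 10 code points.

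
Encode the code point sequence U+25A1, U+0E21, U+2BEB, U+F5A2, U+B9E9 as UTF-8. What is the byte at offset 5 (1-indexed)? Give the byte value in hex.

1-indexed offset 5 is 0-indexed offset 4.
U+25A1 → 3-byte form E2 96 A1 at offsets 0–2.
U+0E21 → 3-byte form E0 B8 A1 at offsets 3–5.
Offset 4 falls in char 2's range; it's byte 2 of E0 B8 A1 = 0xB8.

0xB8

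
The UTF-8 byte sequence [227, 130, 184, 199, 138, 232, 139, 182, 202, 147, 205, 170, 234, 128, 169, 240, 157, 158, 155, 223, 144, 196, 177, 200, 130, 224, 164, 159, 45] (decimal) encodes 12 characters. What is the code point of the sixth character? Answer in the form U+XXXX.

Offset 0: leading byte 0xE3 = 11100011 → 3-byte char #1 = E3 82 B8.
Offset 3: leading byte 0xC7 = 11000111 → 2-byte char #2 = C7 8A.
Offset 5: leading byte 0xE8 = 11101000 → 3-byte char #3 = E8 8B B6.
Offset 8: leading byte 0xCA = 11001010 → 2-byte char #4 = CA 93.
Offset 10: leading byte 0xCD = 11001101 → 2-byte char #5 = CD AA.
Offset 12: leading byte 0xEA = 11101010 → 3-byte char #6 = EA 80 A9.
Leading byte 0xEA = 11101010 matches 1110xxxx → 3-byte sequence.
Byte 1: 0xEA = 11101010, payload 1010 (4 bits).
Byte 2: 0x80 = 10000000 (10xxxxxx ✓), payload 000000.
Byte 3: 0xA9 = 10101001 (10xxxxxx ✓), payload 101001.
Concatenate: 1010000000101001 = 0xA029 (16 bits → U+A029).

U+A029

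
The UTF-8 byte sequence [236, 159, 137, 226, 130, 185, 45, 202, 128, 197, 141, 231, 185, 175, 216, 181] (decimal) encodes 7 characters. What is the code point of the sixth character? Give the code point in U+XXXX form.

U+7E6F

Offset 0: leading byte 0xEC = 11101100 → 3-byte char #1 = EC 9F 89.
Offset 3: leading byte 0xE2 = 11100010 → 3-byte char #2 = E2 82 B9.
Offset 6: leading byte 0x2D = 00101101 → 1-byte char #3 = 2D.
Offset 7: leading byte 0xCA = 11001010 → 2-byte char #4 = CA 80.
Offset 9: leading byte 0xC5 = 11000101 → 2-byte char #5 = C5 8D.
Offset 11: leading byte 0xE7 = 11100111 → 3-byte char #6 = E7 B9 AF.
Leading byte 0xE7 = 11100111 matches 1110xxxx → 3-byte sequence.
Byte 1: 0xE7 = 11100111, payload 0111 (4 bits).
Byte 2: 0xB9 = 10111001 (10xxxxxx ✓), payload 111001.
Byte 3: 0xAF = 10101111 (10xxxxxx ✓), payload 101111.
Concatenate: 0111111001101111 = 0x7E6F (16 bits → U+7E6F).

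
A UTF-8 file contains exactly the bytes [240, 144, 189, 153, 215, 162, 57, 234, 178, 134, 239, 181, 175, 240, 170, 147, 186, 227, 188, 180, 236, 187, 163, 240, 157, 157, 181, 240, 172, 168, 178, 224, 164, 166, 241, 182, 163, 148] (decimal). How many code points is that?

Byte at offset 0: 0xF0 = 11110000 → 4-byte char (#1). Advance 4.
Byte at offset 4: 0xD7 = 11010111 → 2-byte char (#2). Advance 2.
Byte at offset 6: 0x39 = 00111001 → 1-byte char (#3). Advance 1.
Byte at offset 7: 0xEA = 11101010 → 3-byte char (#4). Advance 3.
Byte at offset 10: 0xEF = 11101111 → 3-byte char (#5). Advance 3.
Byte at offset 13: 0xF0 = 11110000 → 4-byte char (#6). Advance 4.
Byte at offset 17: 0xE3 = 11100011 → 3-byte char (#7). Advance 3.
Byte at offset 20: 0xEC = 11101100 → 3-byte char (#8). Advance 3.
Byte at offset 23: 0xF0 = 11110000 → 4-byte char (#9). Advance 4.
Byte at offset 27: 0xF0 = 11110000 → 4-byte char (#10). Advance 4.
Byte at offset 31: 0xE0 = 11100000 → 3-byte char (#11). Advance 3.
Byte at offset 34: 0xF1 = 11110001 → 4-byte char (#12). Advance 4.
Reached end at offset 38 after 12 code points.

12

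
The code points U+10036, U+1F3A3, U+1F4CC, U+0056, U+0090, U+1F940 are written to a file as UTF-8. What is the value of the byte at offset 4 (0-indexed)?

U+10036 → 4-byte form F0 90 80 B6 at offsets 0–3.
U+1F3A3 → 4-byte form F0 9F 8E A3 at offsets 4–7.
Offset 4 falls in char 2's range; it's byte 1 of F0 9F 8E A3 = 0xF0.

0xF0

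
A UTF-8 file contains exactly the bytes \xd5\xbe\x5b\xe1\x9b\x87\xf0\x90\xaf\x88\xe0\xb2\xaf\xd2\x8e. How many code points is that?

6

Byte at offset 0: 0xD5 = 11010101 → 2-byte char (#1). Advance 2.
Byte at offset 2: 0x5B = 01011011 → 1-byte char (#2). Advance 1.
Byte at offset 3: 0xE1 = 11100001 → 3-byte char (#3). Advance 3.
Byte at offset 6: 0xF0 = 11110000 → 4-byte char (#4). Advance 4.
Byte at offset 10: 0xE0 = 11100000 → 3-byte char (#5). Advance 3.
Byte at offset 13: 0xD2 = 11010010 → 2-byte char (#6). Advance 2.
Reached end at offset 15 after 6 code points.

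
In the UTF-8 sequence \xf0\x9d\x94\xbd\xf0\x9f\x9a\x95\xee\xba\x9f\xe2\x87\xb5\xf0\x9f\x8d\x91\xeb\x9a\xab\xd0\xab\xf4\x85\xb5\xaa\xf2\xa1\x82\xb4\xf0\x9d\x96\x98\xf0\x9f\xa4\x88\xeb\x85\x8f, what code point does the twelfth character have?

U+B14F

Offset 0: leading byte 0xF0 = 11110000 → 4-byte char #1 = F0 9D 94 BD.
Offset 4: leading byte 0xF0 = 11110000 → 4-byte char #2 = F0 9F 9A 95.
Offset 8: leading byte 0xEE = 11101110 → 3-byte char #3 = EE BA 9F.
Offset 11: leading byte 0xE2 = 11100010 → 3-byte char #4 = E2 87 B5.
Offset 14: leading byte 0xF0 = 11110000 → 4-byte char #5 = F0 9F 8D 91.
Offset 18: leading byte 0xEB = 11101011 → 3-byte char #6 = EB 9A AB.
Offset 21: leading byte 0xD0 = 11010000 → 2-byte char #7 = D0 AB.
Offset 23: leading byte 0xF4 = 11110100 → 4-byte char #8 = F4 85 B5 AA.
Offset 27: leading byte 0xF2 = 11110010 → 4-byte char #9 = F2 A1 82 B4.
Offset 31: leading byte 0xF0 = 11110000 → 4-byte char #10 = F0 9D 96 98.
Offset 35: leading byte 0xF0 = 11110000 → 4-byte char #11 = F0 9F A4 88.
Offset 39: leading byte 0xEB = 11101011 → 3-byte char #12 = EB 85 8F.
Leading byte 0xEB = 11101011 matches 1110xxxx → 3-byte sequence.
Byte 1: 0xEB = 11101011, payload 1011 (4 bits).
Byte 2: 0x85 = 10000101 (10xxxxxx ✓), payload 000101.
Byte 3: 0x8F = 10001111 (10xxxxxx ✓), payload 001111.
Concatenate: 1011000101001111 = 0xB14F (16 bits → U+B14F).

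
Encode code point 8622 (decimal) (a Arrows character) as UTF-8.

U+21AE = 0x21AE = 8622 decimal. In range U+0800–U+FFFF → 3-byte form: 1110xxxx 10xxxxxx 10xxxxxx.
Binary (16 bits): 0010000110101110.
Split 4+6+6: 0010 | 000110 | 101110.
Byte 1: 11100010 = 0xE2.
Byte 2: 10000110 = 0x86.
Byte 3: 10101110 = 0xAE.

E2 86 AE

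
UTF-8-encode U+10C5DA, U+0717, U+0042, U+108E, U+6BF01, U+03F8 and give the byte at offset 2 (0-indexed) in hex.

0x97

U+10C5DA → 4-byte form F4 8C 97 9A at offsets 0–3.
Offset 2 falls in char 1's range; it's byte 3 of F4 8C 97 9A = 0x97.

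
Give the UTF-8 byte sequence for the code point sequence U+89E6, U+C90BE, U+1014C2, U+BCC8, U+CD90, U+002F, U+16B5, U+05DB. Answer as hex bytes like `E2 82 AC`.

E8 A7 A6 F3 89 82 BE F4 81 93 82 EB B3 88 EC B6 90 2F E1 9A B5 D7 9B

U+89E6: 3-byte form → E8 A7 A6.
U+C90BE: 4-byte form → F3 89 82 BE.
U+1014C2: 4-byte form → F4 81 93 82.
U+BCC8: 3-byte form → EB B3 88.
U+CD90: 3-byte form → EC B6 90.
U+002F: 1-byte form → 2F.
U+16B5: 3-byte form → E1 9A B5.
U+05DB: 2-byte form → D7 9B.
Concatenated (23 bytes): E8 A7 A6 F3 89 82 BE F4 81 93 82 EB B3 88 EC B6 90 2F E1 9A B5 D7 9B.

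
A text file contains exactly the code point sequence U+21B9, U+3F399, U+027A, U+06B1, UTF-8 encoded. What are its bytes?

U+21B9: 3-byte form → E2 86 B9.
U+3F399: 4-byte form → F0 BF 8E 99.
U+027A: 2-byte form → C9 BA.
U+06B1: 2-byte form → DA B1.
Concatenated (11 bytes): E2 86 B9 F0 BF 8E 99 C9 BA DA B1.

E2 86 B9 F0 BF 8E 99 C9 BA DA B1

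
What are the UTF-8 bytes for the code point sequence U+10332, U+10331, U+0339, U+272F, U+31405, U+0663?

F0 90 8C B2 F0 90 8C B1 CC B9 E2 9C AF F0 B1 90 85 D9 A3

U+10332: 4-byte form → F0 90 8C B2.
U+10331: 4-byte form → F0 90 8C B1.
U+0339: 2-byte form → CC B9.
U+272F: 3-byte form → E2 9C AF.
U+31405: 4-byte form → F0 B1 90 85.
U+0663: 2-byte form → D9 A3.
Concatenated (19 bytes): F0 90 8C B2 F0 90 8C B1 CC B9 E2 9C AF F0 B1 90 85 D9 A3.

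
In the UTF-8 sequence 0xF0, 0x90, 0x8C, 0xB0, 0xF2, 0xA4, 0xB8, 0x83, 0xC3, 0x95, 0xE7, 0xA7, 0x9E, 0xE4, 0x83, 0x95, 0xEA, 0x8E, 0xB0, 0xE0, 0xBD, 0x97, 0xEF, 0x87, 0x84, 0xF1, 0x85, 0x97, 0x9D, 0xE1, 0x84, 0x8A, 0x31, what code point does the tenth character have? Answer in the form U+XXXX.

U+110A

Offset 0: leading byte 0xF0 = 11110000 → 4-byte char #1 = F0 90 8C B0.
Offset 4: leading byte 0xF2 = 11110010 → 4-byte char #2 = F2 A4 B8 83.
Offset 8: leading byte 0xC3 = 11000011 → 2-byte char #3 = C3 95.
Offset 10: leading byte 0xE7 = 11100111 → 3-byte char #4 = E7 A7 9E.
Offset 13: leading byte 0xE4 = 11100100 → 3-byte char #5 = E4 83 95.
Offset 16: leading byte 0xEA = 11101010 → 3-byte char #6 = EA 8E B0.
Offset 19: leading byte 0xE0 = 11100000 → 3-byte char #7 = E0 BD 97.
Offset 22: leading byte 0xEF = 11101111 → 3-byte char #8 = EF 87 84.
Offset 25: leading byte 0xF1 = 11110001 → 4-byte char #9 = F1 85 97 9D.
Offset 29: leading byte 0xE1 = 11100001 → 3-byte char #10 = E1 84 8A.
Leading byte 0xE1 = 11100001 matches 1110xxxx → 3-byte sequence.
Byte 1: 0xE1 = 11100001, payload 0001 (4 bits).
Byte 2: 0x84 = 10000100 (10xxxxxx ✓), payload 000100.
Byte 3: 0x8A = 10001010 (10xxxxxx ✓), payload 001010.
Concatenate: 0001000100001010 = 0x110A (16 bits → U+110A).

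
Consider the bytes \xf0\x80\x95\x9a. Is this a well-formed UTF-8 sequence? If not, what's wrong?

Leading byte 0xF0 = 11110000 → 4-byte form.
Continuation bytes all match 10xxxxxx. Payload decodes to 0x55A.
But 0x55A < 0x10000, the minimum for a 4-byte sequence — this is an overlong encoding.

invalid (overlong encoding)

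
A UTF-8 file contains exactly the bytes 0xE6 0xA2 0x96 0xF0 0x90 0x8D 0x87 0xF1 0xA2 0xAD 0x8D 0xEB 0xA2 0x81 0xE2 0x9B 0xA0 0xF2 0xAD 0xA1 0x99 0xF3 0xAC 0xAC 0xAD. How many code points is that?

Byte at offset 0: 0xE6 = 11100110 → 3-byte char (#1). Advance 3.
Byte at offset 3: 0xF0 = 11110000 → 4-byte char (#2). Advance 4.
Byte at offset 7: 0xF1 = 11110001 → 4-byte char (#3). Advance 4.
Byte at offset 11: 0xEB = 11101011 → 3-byte char (#4). Advance 3.
Byte at offset 14: 0xE2 = 11100010 → 3-byte char (#5). Advance 3.
Byte at offset 17: 0xF2 = 11110010 → 4-byte char (#6). Advance 4.
Byte at offset 21: 0xF3 = 11110011 → 4-byte char (#7). Advance 4.
Reached end at offset 25 after 7 code points.

7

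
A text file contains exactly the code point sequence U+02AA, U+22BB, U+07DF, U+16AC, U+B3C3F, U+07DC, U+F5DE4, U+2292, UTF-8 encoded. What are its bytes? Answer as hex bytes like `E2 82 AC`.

U+02AA: 2-byte form → CA AA.
U+22BB: 3-byte form → E2 8A BB.
U+07DF: 2-byte form → DF 9F.
U+16AC: 3-byte form → E1 9A AC.
U+B3C3F: 4-byte form → F2 B3 B0 BF.
U+07DC: 2-byte form → DF 9C.
U+F5DE4: 4-byte form → F3 B5 B7 A4.
U+2292: 3-byte form → E2 8A 92.
Concatenated (23 bytes): CA AA E2 8A BB DF 9F E1 9A AC F2 B3 B0 BF DF 9C F3 B5 B7 A4 E2 8A 92.

CA AA E2 8A BB DF 9F E1 9A AC F2 B3 B0 BF DF 9C F3 B5 B7 A4 E2 8A 92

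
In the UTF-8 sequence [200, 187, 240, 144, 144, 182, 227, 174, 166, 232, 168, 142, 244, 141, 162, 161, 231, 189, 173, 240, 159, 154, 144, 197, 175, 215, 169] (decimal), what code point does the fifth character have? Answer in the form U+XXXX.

Offset 0: leading byte 0xC8 = 11001000 → 2-byte char #1 = C8 BB.
Offset 2: leading byte 0xF0 = 11110000 → 4-byte char #2 = F0 90 90 B6.
Offset 6: leading byte 0xE3 = 11100011 → 3-byte char #3 = E3 AE A6.
Offset 9: leading byte 0xE8 = 11101000 → 3-byte char #4 = E8 A8 8E.
Offset 12: leading byte 0xF4 = 11110100 → 4-byte char #5 = F4 8D A2 A1.
Leading byte 0xF4 = 11110100 matches 11110xxx → 4-byte sequence.
Byte 1: 0xF4 = 11110100, payload 100 (3 bits).
Byte 2: 0x8D = 10001101 (10xxxxxx ✓), payload 001101.
Byte 3: 0xA2 = 10100010 (10xxxxxx ✓), payload 100010.
Byte 4: 0xA1 = 10100001 (10xxxxxx ✓), payload 100001.
Concatenate: 100001101100010100001 = 0x10D8A1 (21 bits → U+10D8A1).

U+10D8A1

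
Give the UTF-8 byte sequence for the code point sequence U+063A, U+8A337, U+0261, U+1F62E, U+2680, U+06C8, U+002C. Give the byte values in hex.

D8 BA F2 8A 8C B7 C9 A1 F0 9F 98 AE E2 9A 80 DB 88 2C

U+063A: 2-byte form → D8 BA.
U+8A337: 4-byte form → F2 8A 8C B7.
U+0261: 2-byte form → C9 A1.
U+1F62E: 4-byte form → F0 9F 98 AE.
U+2680: 3-byte form → E2 9A 80.
U+06C8: 2-byte form → DB 88.
U+002C: 1-byte form → 2C.
Concatenated (18 bytes): D8 BA F2 8A 8C B7 C9 A1 F0 9F 98 AE E2 9A 80 DB 88 2C.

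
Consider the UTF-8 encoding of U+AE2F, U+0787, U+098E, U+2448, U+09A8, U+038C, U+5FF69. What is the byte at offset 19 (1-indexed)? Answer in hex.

1-indexed offset 19 is 0-indexed offset 18.
U+AE2F → 3-byte form EA B8 AF at offsets 0–2.
U+0787 → 2-byte form DE 87 at offsets 3–4.
U+098E → 3-byte form E0 A6 8E at offsets 5–7.
U+2448 → 3-byte form E2 91 88 at offsets 8–10.
U+09A8 → 3-byte form E0 A6 A8 at offsets 11–13.
U+038C → 2-byte form CE 8C at offsets 14–15.
U+5FF69 → 4-byte form F1 9F BD A9 at offsets 16–19.
Offset 18 falls in char 7's range; it's byte 3 of F1 9F BD A9 = 0xBD.

0xBD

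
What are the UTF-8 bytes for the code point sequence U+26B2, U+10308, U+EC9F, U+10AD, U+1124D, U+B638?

U+26B2: 3-byte form → E2 9A B2.
U+10308: 4-byte form → F0 90 8C 88.
U+EC9F: 3-byte form → EE B2 9F.
U+10AD: 3-byte form → E1 82 AD.
U+1124D: 4-byte form → F0 91 89 8D.
U+B638: 3-byte form → EB 98 B8.
Concatenated (20 bytes): E2 9A B2 F0 90 8C 88 EE B2 9F E1 82 AD F0 91 89 8D EB 98 B8.

E2 9A B2 F0 90 8C 88 EE B2 9F E1 82 AD F0 91 89 8D EB 98 B8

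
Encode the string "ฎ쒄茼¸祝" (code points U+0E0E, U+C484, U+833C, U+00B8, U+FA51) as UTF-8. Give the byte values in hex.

U+0E0E: 3-byte form → E0 B8 8E.
U+C484: 3-byte form → EC 92 84.
U+833C: 3-byte form → E8 8C BC.
U+00B8: 2-byte form → C2 B8.
U+FA51: 3-byte form → EF A9 91.
Concatenated (14 bytes): E0 B8 8E EC 92 84 E8 8C BC C2 B8 EF A9 91.

E0 B8 8E EC 92 84 E8 8C BC C2 B8 EF A9 91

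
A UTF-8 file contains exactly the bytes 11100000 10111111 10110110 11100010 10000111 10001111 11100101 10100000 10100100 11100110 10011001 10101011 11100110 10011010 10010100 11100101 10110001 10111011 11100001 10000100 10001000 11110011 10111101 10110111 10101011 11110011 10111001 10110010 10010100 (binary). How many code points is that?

9

Byte at offset 0: 0xE0 = 11100000 → 3-byte char (#1). Advance 3.
Byte at offset 3: 0xE2 = 11100010 → 3-byte char (#2). Advance 3.
Byte at offset 6: 0xE5 = 11100101 → 3-byte char (#3). Advance 3.
Byte at offset 9: 0xE6 = 11100110 → 3-byte char (#4). Advance 3.
Byte at offset 12: 0xE6 = 11100110 → 3-byte char (#5). Advance 3.
Byte at offset 15: 0xE5 = 11100101 → 3-byte char (#6). Advance 3.
Byte at offset 18: 0xE1 = 11100001 → 3-byte char (#7). Advance 3.
Byte at offset 21: 0xF3 = 11110011 → 4-byte char (#8). Advance 4.
Byte at offset 25: 0xF3 = 11110011 → 4-byte char (#9). Advance 4.
Reached end at offset 29 after 9 code points.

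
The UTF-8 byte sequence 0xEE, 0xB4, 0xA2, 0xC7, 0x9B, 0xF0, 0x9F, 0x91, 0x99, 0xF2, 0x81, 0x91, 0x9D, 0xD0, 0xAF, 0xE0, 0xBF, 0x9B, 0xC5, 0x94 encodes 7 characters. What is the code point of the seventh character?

Offset 0: leading byte 0xEE = 11101110 → 3-byte char #1 = EE B4 A2.
Offset 3: leading byte 0xC7 = 11000111 → 2-byte char #2 = C7 9B.
Offset 5: leading byte 0xF0 = 11110000 → 4-byte char #3 = F0 9F 91 99.
Offset 9: leading byte 0xF2 = 11110010 → 4-byte char #4 = F2 81 91 9D.
Offset 13: leading byte 0xD0 = 11010000 → 2-byte char #5 = D0 AF.
Offset 15: leading byte 0xE0 = 11100000 → 3-byte char #6 = E0 BF 9B.
Offset 18: leading byte 0xC5 = 11000101 → 2-byte char #7 = C5 94.
Leading byte 0xC5 = 11000101 matches 110xxxxx → 2-byte sequence.
Byte 1: 0xC5 = 11000101, payload 00101 (5 bits).
Byte 2: 0x94 = 10010100 (10xxxxxx ✓), payload 010100.
Concatenate: 00101010100 = 0x154 (11 bits → U+0154).

U+0154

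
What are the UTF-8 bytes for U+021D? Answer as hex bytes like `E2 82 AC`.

U+021D = 0x21D = 541 decimal. In range U+0080–U+07FF → 2-byte form: 110xxxxx 10xxxxxx.
Binary (11 bits): 01000011101.
Split 5+6: 01000 | 011101.
Byte 1: 11001000 = 0xC8.
Byte 2: 10011101 = 0x9D.

C8 9D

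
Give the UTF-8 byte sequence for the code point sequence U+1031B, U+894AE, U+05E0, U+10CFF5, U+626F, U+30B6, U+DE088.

F0 90 8C 9B F2 89 92 AE D7 A0 F4 8C BF B5 E6 89 AF E3 82 B6 F3 9E 82 88

U+1031B: 4-byte form → F0 90 8C 9B.
U+894AE: 4-byte form → F2 89 92 AE.
U+05E0: 2-byte form → D7 A0.
U+10CFF5: 4-byte form → F4 8C BF B5.
U+626F: 3-byte form → E6 89 AF.
U+30B6: 3-byte form → E3 82 B6.
U+DE088: 4-byte form → F3 9E 82 88.
Concatenated (24 bytes): F0 90 8C 9B F2 89 92 AE D7 A0 F4 8C BF B5 E6 89 AF E3 82 B6 F3 9E 82 88.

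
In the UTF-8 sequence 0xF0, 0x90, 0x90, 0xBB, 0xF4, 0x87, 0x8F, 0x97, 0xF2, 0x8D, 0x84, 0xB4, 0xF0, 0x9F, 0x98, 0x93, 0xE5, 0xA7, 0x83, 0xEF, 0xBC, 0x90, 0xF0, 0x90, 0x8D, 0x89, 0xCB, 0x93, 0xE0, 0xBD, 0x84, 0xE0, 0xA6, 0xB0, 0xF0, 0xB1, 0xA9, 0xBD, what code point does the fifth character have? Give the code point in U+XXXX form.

U+59C3

Offset 0: leading byte 0xF0 = 11110000 → 4-byte char #1 = F0 90 90 BB.
Offset 4: leading byte 0xF4 = 11110100 → 4-byte char #2 = F4 87 8F 97.
Offset 8: leading byte 0xF2 = 11110010 → 4-byte char #3 = F2 8D 84 B4.
Offset 12: leading byte 0xF0 = 11110000 → 4-byte char #4 = F0 9F 98 93.
Offset 16: leading byte 0xE5 = 11100101 → 3-byte char #5 = E5 A7 83.
Leading byte 0xE5 = 11100101 matches 1110xxxx → 3-byte sequence.
Byte 1: 0xE5 = 11100101, payload 0101 (4 bits).
Byte 2: 0xA7 = 10100111 (10xxxxxx ✓), payload 100111.
Byte 3: 0x83 = 10000011 (10xxxxxx ✓), payload 000011.
Concatenate: 0101100111000011 = 0x59C3 (16 bits → U+59C3).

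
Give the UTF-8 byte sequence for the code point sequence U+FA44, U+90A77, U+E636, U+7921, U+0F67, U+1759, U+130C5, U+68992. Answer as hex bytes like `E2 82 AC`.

U+FA44: 3-byte form → EF A9 84.
U+90A77: 4-byte form → F2 90 A9 B7.
U+E636: 3-byte form → EE 98 B6.
U+7921: 3-byte form → E7 A4 A1.
U+0F67: 3-byte form → E0 BD A7.
U+1759: 3-byte form → E1 9D 99.
U+130C5: 4-byte form → F0 93 83 85.
U+68992: 4-byte form → F1 A8 A6 92.
Concatenated (27 bytes): EF A9 84 F2 90 A9 B7 EE 98 B6 E7 A4 A1 E0 BD A7 E1 9D 99 F0 93 83 85 F1 A8 A6 92.

EF A9 84 F2 90 A9 B7 EE 98 B6 E7 A4 A1 E0 BD A7 E1 9D 99 F0 93 83 85 F1 A8 A6 92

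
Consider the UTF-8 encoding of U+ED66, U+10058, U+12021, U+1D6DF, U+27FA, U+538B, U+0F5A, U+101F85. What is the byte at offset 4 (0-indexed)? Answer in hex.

U+ED66 → 3-byte form EE B5 A6 at offsets 0–2.
U+10058 → 4-byte form F0 90 81 98 at offsets 3–6.
Offset 4 falls in char 2's range; it's byte 2 of F0 90 81 98 = 0x90.

0x90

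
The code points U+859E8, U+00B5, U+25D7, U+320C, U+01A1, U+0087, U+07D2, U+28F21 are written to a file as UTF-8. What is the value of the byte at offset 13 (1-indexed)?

1-indexed offset 13 is 0-indexed offset 12.
U+859E8 → 4-byte form F2 85 A7 A8 at offsets 0–3.
U+00B5 → 2-byte form C2 B5 at offsets 4–5.
U+25D7 → 3-byte form E2 97 97 at offsets 6–8.
U+320C → 3-byte form E3 88 8C at offsets 9–11.
U+01A1 → 2-byte form C6 A1 at offsets 12–13.
Offset 12 falls in char 5's range; it's byte 1 of C6 A1 = 0xC6.

0xC6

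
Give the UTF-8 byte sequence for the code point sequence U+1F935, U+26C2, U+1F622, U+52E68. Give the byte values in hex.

U+1F935: 4-byte form → F0 9F A4 B5.
U+26C2: 3-byte form → E2 9B 82.
U+1F622: 4-byte form → F0 9F 98 A2.
U+52E68: 4-byte form → F1 92 B9 A8.
Concatenated (15 bytes): F0 9F A4 B5 E2 9B 82 F0 9F 98 A2 F1 92 B9 A8.

F0 9F A4 B5 E2 9B 82 F0 9F 98 A2 F1 92 B9 A8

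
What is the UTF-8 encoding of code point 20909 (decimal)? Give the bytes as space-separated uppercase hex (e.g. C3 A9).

E5 86 AD

U+51AD = 0x51AD = 20909 decimal. In range U+0800–U+FFFF → 3-byte form: 1110xxxx 10xxxxxx 10xxxxxx.
Binary (16 bits): 0101000110101101.
Split 4+6+6: 0101 | 000110 | 101101.
Byte 1: 11100101 = 0xE5.
Byte 2: 10000110 = 0x86.
Byte 3: 10101101 = 0xAD.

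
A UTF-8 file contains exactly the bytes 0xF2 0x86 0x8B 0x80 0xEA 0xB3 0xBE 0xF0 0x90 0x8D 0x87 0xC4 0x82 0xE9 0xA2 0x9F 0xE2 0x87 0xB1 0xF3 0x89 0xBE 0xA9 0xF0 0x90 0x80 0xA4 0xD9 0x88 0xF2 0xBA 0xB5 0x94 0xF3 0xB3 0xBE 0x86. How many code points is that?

Byte at offset 0: 0xF2 = 11110010 → 4-byte char (#1). Advance 4.
Byte at offset 4: 0xEA = 11101010 → 3-byte char (#2). Advance 3.
Byte at offset 7: 0xF0 = 11110000 → 4-byte char (#3). Advance 4.
Byte at offset 11: 0xC4 = 11000100 → 2-byte char (#4). Advance 2.
Byte at offset 13: 0xE9 = 11101001 → 3-byte char (#5). Advance 3.
Byte at offset 16: 0xE2 = 11100010 → 3-byte char (#6). Advance 3.
Byte at offset 19: 0xF3 = 11110011 → 4-byte char (#7). Advance 4.
Byte at offset 23: 0xF0 = 11110000 → 4-byte char (#8). Advance 4.
Byte at offset 27: 0xD9 = 11011001 → 2-byte char (#9). Advance 2.
Byte at offset 29: 0xF2 = 11110010 → 4-byte char (#10). Advance 4.
Byte at offset 33: 0xF3 = 11110011 → 4-byte char (#11). Advance 4.
Reached end at offset 37 after 11 code points.

11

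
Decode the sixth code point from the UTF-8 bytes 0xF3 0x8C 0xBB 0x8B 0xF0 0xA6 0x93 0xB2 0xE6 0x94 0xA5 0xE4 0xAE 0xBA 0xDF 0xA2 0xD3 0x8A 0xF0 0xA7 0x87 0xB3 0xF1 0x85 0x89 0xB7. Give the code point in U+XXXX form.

Offset 0: leading byte 0xF3 = 11110011 → 4-byte char #1 = F3 8C BB 8B.
Offset 4: leading byte 0xF0 = 11110000 → 4-byte char #2 = F0 A6 93 B2.
Offset 8: leading byte 0xE6 = 11100110 → 3-byte char #3 = E6 94 A5.
Offset 11: leading byte 0xE4 = 11100100 → 3-byte char #4 = E4 AE BA.
Offset 14: leading byte 0xDF = 11011111 → 2-byte char #5 = DF A2.
Offset 16: leading byte 0xD3 = 11010011 → 2-byte char #6 = D3 8A.
Leading byte 0xD3 = 11010011 matches 110xxxxx → 2-byte sequence.
Byte 1: 0xD3 = 11010011, payload 10011 (5 bits).
Byte 2: 0x8A = 10001010 (10xxxxxx ✓), payload 001010.
Concatenate: 10011001010 = 0x4CA (11 bits → U+04CA).

U+04CA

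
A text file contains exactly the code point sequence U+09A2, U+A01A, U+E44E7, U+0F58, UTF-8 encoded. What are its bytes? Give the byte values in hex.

E0 A6 A2 EA 80 9A F3 A4 93 A7 E0 BD 98

U+09A2: 3-byte form → E0 A6 A2.
U+A01A: 3-byte form → EA 80 9A.
U+E44E7: 4-byte form → F3 A4 93 A7.
U+0F58: 3-byte form → E0 BD 98.
Concatenated (13 bytes): E0 A6 A2 EA 80 9A F3 A4 93 A7 E0 BD 98.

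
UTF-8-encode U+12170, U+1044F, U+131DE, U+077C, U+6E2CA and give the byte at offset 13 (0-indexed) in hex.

0xBC

U+12170 → 4-byte form F0 92 85 B0 at offsets 0–3.
U+1044F → 4-byte form F0 90 91 8F at offsets 4–7.
U+131DE → 4-byte form F0 93 87 9E at offsets 8–11.
U+077C → 2-byte form DD BC at offsets 12–13.
Offset 13 falls in char 4's range; it's byte 2 of DD BC = 0xBC.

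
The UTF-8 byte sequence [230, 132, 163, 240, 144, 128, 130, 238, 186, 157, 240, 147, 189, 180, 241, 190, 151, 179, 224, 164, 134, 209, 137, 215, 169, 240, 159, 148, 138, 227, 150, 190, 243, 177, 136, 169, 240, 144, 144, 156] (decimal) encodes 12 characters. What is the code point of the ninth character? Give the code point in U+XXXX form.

Offset 0: leading byte 0xE6 = 11100110 → 3-byte char #1 = E6 84 A3.
Offset 3: leading byte 0xF0 = 11110000 → 4-byte char #2 = F0 90 80 82.
Offset 7: leading byte 0xEE = 11101110 → 3-byte char #3 = EE BA 9D.
Offset 10: leading byte 0xF0 = 11110000 → 4-byte char #4 = F0 93 BD B4.
Offset 14: leading byte 0xF1 = 11110001 → 4-byte char #5 = F1 BE 97 B3.
Offset 18: leading byte 0xE0 = 11100000 → 3-byte char #6 = E0 A4 86.
Offset 21: leading byte 0xD1 = 11010001 → 2-byte char #7 = D1 89.
Offset 23: leading byte 0xD7 = 11010111 → 2-byte char #8 = D7 A9.
Offset 25: leading byte 0xF0 = 11110000 → 4-byte char #9 = F0 9F 94 8A.
Leading byte 0xF0 = 11110000 matches 11110xxx → 4-byte sequence.
Byte 1: 0xF0 = 11110000, payload 000 (3 bits).
Byte 2: 0x9F = 10011111 (10xxxxxx ✓), payload 011111.
Byte 3: 0x94 = 10010100 (10xxxxxx ✓), payload 010100.
Byte 4: 0x8A = 10001010 (10xxxxxx ✓), payload 001010.
Concatenate: 000011111010100001010 = 0x1F50A (21 bits → U+1F50A).

U+1F50A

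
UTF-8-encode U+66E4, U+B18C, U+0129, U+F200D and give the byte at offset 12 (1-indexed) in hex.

1-indexed offset 12 is 0-indexed offset 11.
U+66E4 → 3-byte form E6 9B A4 at offsets 0–2.
U+B18C → 3-byte form EB 86 8C at offsets 3–5.
U+0129 → 2-byte form C4 A9 at offsets 6–7.
U+F200D → 4-byte form F3 B2 80 8D at offsets 8–11.
Offset 11 falls in char 4's range; it's byte 4 of F3 B2 80 8D = 0x8D.

0x8D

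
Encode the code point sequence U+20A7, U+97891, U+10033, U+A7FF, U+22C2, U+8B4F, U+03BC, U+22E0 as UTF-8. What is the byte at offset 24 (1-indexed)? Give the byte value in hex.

0x8B

1-indexed offset 24 is 0-indexed offset 23.
U+20A7 → 3-byte form E2 82 A7 at offsets 0–2.
U+97891 → 4-byte form F2 97 A2 91 at offsets 3–6.
U+10033 → 4-byte form F0 90 80 B3 at offsets 7–10.
U+A7FF → 3-byte form EA 9F BF at offsets 11–13.
U+22C2 → 3-byte form E2 8B 82 at offsets 14–16.
U+8B4F → 3-byte form E8 AD 8F at offsets 17–19.
U+03BC → 2-byte form CE BC at offsets 20–21.
U+22E0 → 3-byte form E2 8B A0 at offsets 22–24.
Offset 23 falls in char 8's range; it's byte 2 of E2 8B A0 = 0x8B.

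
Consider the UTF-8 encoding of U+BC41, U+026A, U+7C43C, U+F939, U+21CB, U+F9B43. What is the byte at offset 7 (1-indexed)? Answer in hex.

1-indexed offset 7 is 0-indexed offset 6.
U+BC41 → 3-byte form EB B1 81 at offsets 0–2.
U+026A → 2-byte form C9 AA at offsets 3–4.
U+7C43C → 4-byte form F1 BC 90 BC at offsets 5–8.
Offset 6 falls in char 3's range; it's byte 2 of F1 BC 90 BC = 0xBC.

0xBC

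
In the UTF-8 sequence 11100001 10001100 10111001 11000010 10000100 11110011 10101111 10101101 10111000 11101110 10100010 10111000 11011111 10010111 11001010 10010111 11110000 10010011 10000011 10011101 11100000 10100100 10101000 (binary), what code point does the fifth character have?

Offset 0: leading byte 0xE1 = 11100001 → 3-byte char #1 = E1 8C B9.
Offset 3: leading byte 0xC2 = 11000010 → 2-byte char #2 = C2 84.
Offset 5: leading byte 0xF3 = 11110011 → 4-byte char #3 = F3 AF AD B8.
Offset 9: leading byte 0xEE = 11101110 → 3-byte char #4 = EE A2 B8.
Offset 12: leading byte 0xDF = 11011111 → 2-byte char #5 = DF 97.
Leading byte 0xDF = 11011111 matches 110xxxxx → 2-byte sequence.
Byte 1: 0xDF = 11011111, payload 11111 (5 bits).
Byte 2: 0x97 = 10010111 (10xxxxxx ✓), payload 010111.
Concatenate: 11111010111 = 0x7D7 (11 bits → U+07D7).

U+07D7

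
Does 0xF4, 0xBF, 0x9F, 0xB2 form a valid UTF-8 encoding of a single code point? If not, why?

Leading byte 0xF4 = 11110100 → 4-byte form.
Payload = 0x13F7F2, which exceeds U+10FFFF, the maximum Unicode code point. (Leading bytes F5–FF, or F4 followed by ≥ 0x90, are invalid.)

invalid (encodes a value above U+10FFFF)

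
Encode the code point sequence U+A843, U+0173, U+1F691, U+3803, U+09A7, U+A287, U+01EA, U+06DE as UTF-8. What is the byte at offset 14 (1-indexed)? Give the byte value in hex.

1-indexed offset 14 is 0-indexed offset 13.
U+A843 → 3-byte form EA A1 83 at offsets 0–2.
U+0173 → 2-byte form C5 B3 at offsets 3–4.
U+1F691 → 4-byte form F0 9F 9A 91 at offsets 5–8.
U+3803 → 3-byte form E3 A0 83 at offsets 9–11.
U+09A7 → 3-byte form E0 A6 A7 at offsets 12–14.
Offset 13 falls in char 5's range; it's byte 2 of E0 A6 A7 = 0xA6.

0xA6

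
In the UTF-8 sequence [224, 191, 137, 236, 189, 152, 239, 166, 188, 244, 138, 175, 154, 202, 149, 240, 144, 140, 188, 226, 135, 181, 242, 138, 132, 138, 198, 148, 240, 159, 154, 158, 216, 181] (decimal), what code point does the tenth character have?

Offset 0: leading byte 0xE0 = 11100000 → 3-byte char #1 = E0 BF 89.
Offset 3: leading byte 0xEC = 11101100 → 3-byte char #2 = EC BD 98.
Offset 6: leading byte 0xEF = 11101111 → 3-byte char #3 = EF A6 BC.
Offset 9: leading byte 0xF4 = 11110100 → 4-byte char #4 = F4 8A AF 9A.
Offset 13: leading byte 0xCA = 11001010 → 2-byte char #5 = CA 95.
Offset 15: leading byte 0xF0 = 11110000 → 4-byte char #6 = F0 90 8C BC.
Offset 19: leading byte 0xE2 = 11100010 → 3-byte char #7 = E2 87 B5.
Offset 22: leading byte 0xF2 = 11110010 → 4-byte char #8 = F2 8A 84 8A.
Offset 26: leading byte 0xC6 = 11000110 → 2-byte char #9 = C6 94.
Offset 28: leading byte 0xF0 = 11110000 → 4-byte char #10 = F0 9F 9A 9E.
Leading byte 0xF0 = 11110000 matches 11110xxx → 4-byte sequence.
Byte 1: 0xF0 = 11110000, payload 000 (3 bits).
Byte 2: 0x9F = 10011111 (10xxxxxx ✓), payload 011111.
Byte 3: 0x9A = 10011010 (10xxxxxx ✓), payload 011010.
Byte 4: 0x9E = 10011110 (10xxxxxx ✓), payload 011110.
Concatenate: 000011111011010011110 = 0x1F69E (21 bits → U+1F69E).

U+1F69E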